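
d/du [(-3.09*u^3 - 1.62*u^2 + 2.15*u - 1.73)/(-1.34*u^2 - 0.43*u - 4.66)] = (4.1406*u^4 + 2.6574*u^3 + 46.7758*u^2 + 10.462*u - 10.7629)/(1.7956*u^4 + 1.1524*u^3 + 12.6737*u^2 + 4.0076*u + 21.7156)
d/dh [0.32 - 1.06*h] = -1.06000000000000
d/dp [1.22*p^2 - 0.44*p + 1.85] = 2.44*p - 0.44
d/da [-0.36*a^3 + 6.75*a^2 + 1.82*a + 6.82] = -1.08*a^2 + 13.5*a + 1.82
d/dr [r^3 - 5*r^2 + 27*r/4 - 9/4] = 3*r^2 - 10*r + 27/4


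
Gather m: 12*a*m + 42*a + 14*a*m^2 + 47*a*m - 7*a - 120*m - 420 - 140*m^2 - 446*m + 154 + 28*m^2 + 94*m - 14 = 35*a + m^2*(14*a - 112) + m*(59*a - 472) - 280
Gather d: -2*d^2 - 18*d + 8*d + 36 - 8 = -2*d^2 - 10*d + 28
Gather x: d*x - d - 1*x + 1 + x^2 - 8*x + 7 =-d + x^2 + x*(d - 9) + 8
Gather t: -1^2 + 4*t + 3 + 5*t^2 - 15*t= 5*t^2 - 11*t + 2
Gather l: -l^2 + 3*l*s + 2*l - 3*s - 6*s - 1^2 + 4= -l^2 + l*(3*s + 2) - 9*s + 3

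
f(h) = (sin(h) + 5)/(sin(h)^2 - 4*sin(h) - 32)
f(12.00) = -0.15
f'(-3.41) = 0.01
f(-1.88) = -0.15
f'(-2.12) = 0.00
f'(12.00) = -0.00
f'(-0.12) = -0.01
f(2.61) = -0.16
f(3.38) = -0.15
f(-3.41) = -0.16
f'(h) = (-2*sin(h)*cos(h) + 4*cos(h))*(sin(h) + 5)/(sin(h)^2 - 4*sin(h) - 32)^2 + cos(h)/(sin(h)^2 - 4*sin(h) - 32)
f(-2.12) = -0.15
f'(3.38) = 0.01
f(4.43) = -0.15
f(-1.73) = -0.15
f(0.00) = -0.16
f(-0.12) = -0.15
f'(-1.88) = 0.00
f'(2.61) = 0.01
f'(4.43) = 0.00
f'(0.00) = -0.01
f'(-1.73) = 0.00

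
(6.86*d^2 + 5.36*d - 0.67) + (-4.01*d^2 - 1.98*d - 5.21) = 2.85*d^2 + 3.38*d - 5.88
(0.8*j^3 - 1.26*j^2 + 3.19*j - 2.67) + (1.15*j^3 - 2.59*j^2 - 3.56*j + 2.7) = 1.95*j^3 - 3.85*j^2 - 0.37*j + 0.0300000000000002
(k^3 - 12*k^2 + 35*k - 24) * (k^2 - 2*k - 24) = k^5 - 14*k^4 + 35*k^3 + 194*k^2 - 792*k + 576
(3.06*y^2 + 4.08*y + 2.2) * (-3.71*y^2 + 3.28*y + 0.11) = -11.3526*y^4 - 5.1*y^3 + 5.557*y^2 + 7.6648*y + 0.242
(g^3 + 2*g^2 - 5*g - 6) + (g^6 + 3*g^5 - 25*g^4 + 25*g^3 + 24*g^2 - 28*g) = g^6 + 3*g^5 - 25*g^4 + 26*g^3 + 26*g^2 - 33*g - 6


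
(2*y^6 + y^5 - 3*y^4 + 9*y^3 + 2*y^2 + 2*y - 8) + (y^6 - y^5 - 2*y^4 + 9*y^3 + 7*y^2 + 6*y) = 3*y^6 - 5*y^4 + 18*y^3 + 9*y^2 + 8*y - 8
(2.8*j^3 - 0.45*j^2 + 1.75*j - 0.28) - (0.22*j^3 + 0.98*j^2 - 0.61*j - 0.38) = 2.58*j^3 - 1.43*j^2 + 2.36*j + 0.1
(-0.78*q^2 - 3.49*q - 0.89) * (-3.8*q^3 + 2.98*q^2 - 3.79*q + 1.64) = 2.964*q^5 + 10.9376*q^4 - 4.062*q^3 + 9.2957*q^2 - 2.3505*q - 1.4596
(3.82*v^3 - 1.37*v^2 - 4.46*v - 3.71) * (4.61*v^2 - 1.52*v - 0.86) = 17.6102*v^5 - 12.1221*v^4 - 21.7634*v^3 - 9.1457*v^2 + 9.4748*v + 3.1906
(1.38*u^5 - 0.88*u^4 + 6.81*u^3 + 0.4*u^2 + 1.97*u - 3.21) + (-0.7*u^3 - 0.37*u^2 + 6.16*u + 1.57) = 1.38*u^5 - 0.88*u^4 + 6.11*u^3 + 0.03*u^2 + 8.13*u - 1.64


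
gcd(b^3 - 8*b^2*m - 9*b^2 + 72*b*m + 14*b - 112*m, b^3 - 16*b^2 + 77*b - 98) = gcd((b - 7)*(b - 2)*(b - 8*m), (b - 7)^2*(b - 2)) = b^2 - 9*b + 14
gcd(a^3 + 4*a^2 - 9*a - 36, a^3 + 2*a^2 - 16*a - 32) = a + 4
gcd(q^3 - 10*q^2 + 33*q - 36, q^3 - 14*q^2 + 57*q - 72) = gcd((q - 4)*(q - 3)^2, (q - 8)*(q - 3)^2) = q^2 - 6*q + 9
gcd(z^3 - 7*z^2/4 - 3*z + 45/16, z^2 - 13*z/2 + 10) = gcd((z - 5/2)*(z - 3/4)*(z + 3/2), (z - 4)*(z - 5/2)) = z - 5/2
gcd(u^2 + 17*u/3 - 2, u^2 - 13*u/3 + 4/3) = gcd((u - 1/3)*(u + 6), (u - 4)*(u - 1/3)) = u - 1/3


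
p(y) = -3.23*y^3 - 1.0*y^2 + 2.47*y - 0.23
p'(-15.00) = -2147.78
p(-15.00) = 10638.97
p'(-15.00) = -2147.78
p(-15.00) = 10638.97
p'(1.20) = -13.88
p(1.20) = -4.29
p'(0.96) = -8.38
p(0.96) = -1.64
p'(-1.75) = -23.71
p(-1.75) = 9.70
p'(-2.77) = -66.34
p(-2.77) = 53.91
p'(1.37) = -18.46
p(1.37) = -7.03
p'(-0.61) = 0.08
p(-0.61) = -1.38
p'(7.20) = -514.26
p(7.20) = -1239.88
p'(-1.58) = -18.56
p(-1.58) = 6.11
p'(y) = -9.69*y^2 - 2.0*y + 2.47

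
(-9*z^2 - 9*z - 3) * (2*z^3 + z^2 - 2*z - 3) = -18*z^5 - 27*z^4 + 3*z^3 + 42*z^2 + 33*z + 9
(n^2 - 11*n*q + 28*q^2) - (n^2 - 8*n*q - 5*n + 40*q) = -3*n*q + 5*n + 28*q^2 - 40*q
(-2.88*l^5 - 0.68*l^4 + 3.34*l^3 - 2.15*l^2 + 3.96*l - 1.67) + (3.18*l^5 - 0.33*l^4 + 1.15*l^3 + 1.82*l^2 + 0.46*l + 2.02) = 0.3*l^5 - 1.01*l^4 + 4.49*l^3 - 0.33*l^2 + 4.42*l + 0.35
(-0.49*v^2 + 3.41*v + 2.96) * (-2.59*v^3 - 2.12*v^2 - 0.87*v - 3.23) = 1.2691*v^5 - 7.7931*v^4 - 14.4693*v^3 - 7.6592*v^2 - 13.5895*v - 9.5608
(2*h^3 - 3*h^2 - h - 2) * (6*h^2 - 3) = 12*h^5 - 18*h^4 - 12*h^3 - 3*h^2 + 3*h + 6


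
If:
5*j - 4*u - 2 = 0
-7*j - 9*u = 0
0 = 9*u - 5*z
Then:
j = 18/73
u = -14/73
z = -126/365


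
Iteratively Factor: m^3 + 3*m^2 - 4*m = (m - 1)*(m^2 + 4*m) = (m - 1)*(m + 4)*(m)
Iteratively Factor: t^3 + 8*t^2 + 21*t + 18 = (t + 3)*(t^2 + 5*t + 6) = (t + 3)^2*(t + 2)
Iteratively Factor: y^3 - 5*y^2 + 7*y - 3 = (y - 3)*(y^2 - 2*y + 1) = (y - 3)*(y - 1)*(y - 1)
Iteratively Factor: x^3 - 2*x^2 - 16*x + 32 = (x - 2)*(x^2 - 16) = (x - 2)*(x + 4)*(x - 4)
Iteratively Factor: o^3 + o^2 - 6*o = (o - 2)*(o^2 + 3*o) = (o - 2)*(o + 3)*(o)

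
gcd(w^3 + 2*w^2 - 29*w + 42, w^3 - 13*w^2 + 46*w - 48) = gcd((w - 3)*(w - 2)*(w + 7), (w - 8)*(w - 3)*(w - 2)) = w^2 - 5*w + 6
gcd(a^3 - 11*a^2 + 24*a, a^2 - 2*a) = a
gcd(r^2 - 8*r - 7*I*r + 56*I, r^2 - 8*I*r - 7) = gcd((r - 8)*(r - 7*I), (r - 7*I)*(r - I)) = r - 7*I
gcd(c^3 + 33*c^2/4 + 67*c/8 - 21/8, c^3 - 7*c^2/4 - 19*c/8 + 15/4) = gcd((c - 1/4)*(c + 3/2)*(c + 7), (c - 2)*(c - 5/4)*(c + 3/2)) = c + 3/2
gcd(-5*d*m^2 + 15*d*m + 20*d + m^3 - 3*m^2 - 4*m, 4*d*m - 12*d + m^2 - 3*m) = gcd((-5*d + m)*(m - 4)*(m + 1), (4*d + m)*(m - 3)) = 1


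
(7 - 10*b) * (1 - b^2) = 10*b^3 - 7*b^2 - 10*b + 7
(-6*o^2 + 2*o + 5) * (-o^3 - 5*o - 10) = 6*o^5 - 2*o^4 + 25*o^3 + 50*o^2 - 45*o - 50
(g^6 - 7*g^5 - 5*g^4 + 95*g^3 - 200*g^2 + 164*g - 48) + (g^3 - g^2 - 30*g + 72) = g^6 - 7*g^5 - 5*g^4 + 96*g^3 - 201*g^2 + 134*g + 24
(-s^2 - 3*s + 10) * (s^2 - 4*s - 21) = -s^4 + s^3 + 43*s^2 + 23*s - 210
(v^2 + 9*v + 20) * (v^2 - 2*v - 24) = v^4 + 7*v^3 - 22*v^2 - 256*v - 480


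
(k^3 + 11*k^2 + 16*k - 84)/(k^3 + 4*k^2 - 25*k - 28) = (k^2 + 4*k - 12)/(k^2 - 3*k - 4)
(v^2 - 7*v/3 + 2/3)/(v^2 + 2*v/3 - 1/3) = (v - 2)/(v + 1)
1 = 1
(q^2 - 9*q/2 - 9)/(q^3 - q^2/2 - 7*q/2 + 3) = (2*q^2 - 9*q - 18)/(2*q^3 - q^2 - 7*q + 6)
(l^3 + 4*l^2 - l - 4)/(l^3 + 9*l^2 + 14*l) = (l^3 + 4*l^2 - l - 4)/(l*(l^2 + 9*l + 14))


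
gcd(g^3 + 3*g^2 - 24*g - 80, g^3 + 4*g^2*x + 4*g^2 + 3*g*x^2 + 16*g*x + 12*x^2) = g + 4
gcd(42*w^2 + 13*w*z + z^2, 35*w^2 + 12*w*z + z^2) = 7*w + z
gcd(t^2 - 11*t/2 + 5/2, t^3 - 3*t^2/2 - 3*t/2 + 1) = t - 1/2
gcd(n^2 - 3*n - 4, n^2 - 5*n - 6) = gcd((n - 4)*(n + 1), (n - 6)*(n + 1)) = n + 1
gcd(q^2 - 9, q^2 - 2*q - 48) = 1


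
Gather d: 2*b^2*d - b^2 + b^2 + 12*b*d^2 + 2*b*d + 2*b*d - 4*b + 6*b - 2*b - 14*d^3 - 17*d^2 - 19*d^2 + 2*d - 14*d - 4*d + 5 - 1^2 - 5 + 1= -14*d^3 + d^2*(12*b - 36) + d*(2*b^2 + 4*b - 16)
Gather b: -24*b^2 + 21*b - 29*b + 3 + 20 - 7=-24*b^2 - 8*b + 16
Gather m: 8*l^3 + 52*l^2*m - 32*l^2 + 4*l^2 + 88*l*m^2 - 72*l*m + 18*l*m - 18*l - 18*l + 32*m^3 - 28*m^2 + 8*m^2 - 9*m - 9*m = 8*l^3 - 28*l^2 - 36*l + 32*m^3 + m^2*(88*l - 20) + m*(52*l^2 - 54*l - 18)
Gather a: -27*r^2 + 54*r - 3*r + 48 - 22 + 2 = -27*r^2 + 51*r + 28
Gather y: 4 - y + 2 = 6 - y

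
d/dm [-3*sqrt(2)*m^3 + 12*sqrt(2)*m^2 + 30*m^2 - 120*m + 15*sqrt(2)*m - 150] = -9*sqrt(2)*m^2 + 24*sqrt(2)*m + 60*m - 120 + 15*sqrt(2)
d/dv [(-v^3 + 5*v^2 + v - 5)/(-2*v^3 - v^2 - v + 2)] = (11*v^4 + 6*v^3 - 40*v^2 + 10*v - 3)/(4*v^6 + 4*v^5 + 5*v^4 - 6*v^3 - 3*v^2 - 4*v + 4)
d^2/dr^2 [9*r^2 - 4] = 18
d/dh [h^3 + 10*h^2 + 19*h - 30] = 3*h^2 + 20*h + 19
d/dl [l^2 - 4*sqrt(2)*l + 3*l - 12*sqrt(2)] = 2*l - 4*sqrt(2) + 3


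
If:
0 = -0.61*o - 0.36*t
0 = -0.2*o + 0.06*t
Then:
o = 0.00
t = 0.00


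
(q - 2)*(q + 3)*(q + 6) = q^3 + 7*q^2 - 36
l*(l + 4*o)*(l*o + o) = l^3*o + 4*l^2*o^2 + l^2*o + 4*l*o^2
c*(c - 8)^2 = c^3 - 16*c^2 + 64*c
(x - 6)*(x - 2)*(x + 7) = x^3 - x^2 - 44*x + 84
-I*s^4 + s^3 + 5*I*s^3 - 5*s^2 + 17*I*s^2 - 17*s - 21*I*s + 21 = (s - 7)*(s + 3)*(s + I)*(-I*s + I)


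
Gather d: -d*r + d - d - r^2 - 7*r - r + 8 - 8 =-d*r - r^2 - 8*r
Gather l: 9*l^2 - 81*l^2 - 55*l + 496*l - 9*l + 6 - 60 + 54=-72*l^2 + 432*l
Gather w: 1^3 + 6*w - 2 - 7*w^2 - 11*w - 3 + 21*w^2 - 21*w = 14*w^2 - 26*w - 4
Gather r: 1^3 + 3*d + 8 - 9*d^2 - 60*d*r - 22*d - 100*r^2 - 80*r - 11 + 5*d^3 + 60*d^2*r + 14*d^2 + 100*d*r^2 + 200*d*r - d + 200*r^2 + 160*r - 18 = 5*d^3 + 5*d^2 - 20*d + r^2*(100*d + 100) + r*(60*d^2 + 140*d + 80) - 20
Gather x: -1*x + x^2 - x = x^2 - 2*x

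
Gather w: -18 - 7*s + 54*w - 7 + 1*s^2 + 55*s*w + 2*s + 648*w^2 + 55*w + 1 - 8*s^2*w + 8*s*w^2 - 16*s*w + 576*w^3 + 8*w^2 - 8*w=s^2 - 5*s + 576*w^3 + w^2*(8*s + 656) + w*(-8*s^2 + 39*s + 101) - 24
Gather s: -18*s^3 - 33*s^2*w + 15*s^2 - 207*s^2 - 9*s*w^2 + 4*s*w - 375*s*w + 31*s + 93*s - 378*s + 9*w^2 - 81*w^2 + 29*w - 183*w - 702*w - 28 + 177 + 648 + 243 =-18*s^3 + s^2*(-33*w - 192) + s*(-9*w^2 - 371*w - 254) - 72*w^2 - 856*w + 1040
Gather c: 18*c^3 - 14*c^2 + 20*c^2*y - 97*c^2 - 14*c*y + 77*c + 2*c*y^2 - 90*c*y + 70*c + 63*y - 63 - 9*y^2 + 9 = 18*c^3 + c^2*(20*y - 111) + c*(2*y^2 - 104*y + 147) - 9*y^2 + 63*y - 54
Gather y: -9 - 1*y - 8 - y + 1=-2*y - 16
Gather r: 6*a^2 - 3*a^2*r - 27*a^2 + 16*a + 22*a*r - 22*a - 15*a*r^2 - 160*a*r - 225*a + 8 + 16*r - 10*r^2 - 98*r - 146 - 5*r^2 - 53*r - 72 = -21*a^2 - 231*a + r^2*(-15*a - 15) + r*(-3*a^2 - 138*a - 135) - 210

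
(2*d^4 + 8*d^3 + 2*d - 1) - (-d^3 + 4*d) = 2*d^4 + 9*d^3 - 2*d - 1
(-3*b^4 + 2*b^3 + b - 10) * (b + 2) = -3*b^5 - 4*b^4 + 4*b^3 + b^2 - 8*b - 20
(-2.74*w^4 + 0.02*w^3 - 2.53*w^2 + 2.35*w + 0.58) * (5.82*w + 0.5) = -15.9468*w^5 - 1.2536*w^4 - 14.7146*w^3 + 12.412*w^2 + 4.5506*w + 0.29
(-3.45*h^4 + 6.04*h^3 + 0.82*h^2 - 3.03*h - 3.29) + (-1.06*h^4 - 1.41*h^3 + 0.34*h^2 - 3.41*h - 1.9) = -4.51*h^4 + 4.63*h^3 + 1.16*h^2 - 6.44*h - 5.19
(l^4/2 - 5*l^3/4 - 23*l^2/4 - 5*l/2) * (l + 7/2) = l^5/2 + l^4/2 - 81*l^3/8 - 181*l^2/8 - 35*l/4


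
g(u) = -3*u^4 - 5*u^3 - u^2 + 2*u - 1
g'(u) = -12*u^3 - 15*u^2 - 2*u + 2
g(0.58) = -1.49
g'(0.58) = -6.55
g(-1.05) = -2.06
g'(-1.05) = 1.45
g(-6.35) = -3651.50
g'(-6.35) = 2482.44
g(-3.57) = -280.69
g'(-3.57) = 363.96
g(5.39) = -3334.30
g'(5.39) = -2323.65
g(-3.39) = -220.69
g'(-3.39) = 303.90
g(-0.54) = -1.84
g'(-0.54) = 0.60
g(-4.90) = -1176.01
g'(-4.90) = 1063.44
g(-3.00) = -124.00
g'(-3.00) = 197.00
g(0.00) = -1.00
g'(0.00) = 2.00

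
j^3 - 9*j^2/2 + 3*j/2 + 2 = (j - 4)*(j - 1)*(j + 1/2)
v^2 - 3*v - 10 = (v - 5)*(v + 2)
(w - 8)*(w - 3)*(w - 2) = w^3 - 13*w^2 + 46*w - 48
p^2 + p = p*(p + 1)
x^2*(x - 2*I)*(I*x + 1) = I*x^4 + 3*x^3 - 2*I*x^2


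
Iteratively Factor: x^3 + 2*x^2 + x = (x)*(x^2 + 2*x + 1) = x*(x + 1)*(x + 1)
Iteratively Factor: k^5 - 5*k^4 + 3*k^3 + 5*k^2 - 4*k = (k)*(k^4 - 5*k^3 + 3*k^2 + 5*k - 4) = k*(k - 4)*(k^3 - k^2 - k + 1) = k*(k - 4)*(k - 1)*(k^2 - 1) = k*(k - 4)*(k - 1)^2*(k + 1)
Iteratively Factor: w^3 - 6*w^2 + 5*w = (w - 5)*(w^2 - w) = w*(w - 5)*(w - 1)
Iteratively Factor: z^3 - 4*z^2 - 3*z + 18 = (z - 3)*(z^2 - z - 6) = (z - 3)^2*(z + 2)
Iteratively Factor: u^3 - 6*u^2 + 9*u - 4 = (u - 1)*(u^2 - 5*u + 4) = (u - 4)*(u - 1)*(u - 1)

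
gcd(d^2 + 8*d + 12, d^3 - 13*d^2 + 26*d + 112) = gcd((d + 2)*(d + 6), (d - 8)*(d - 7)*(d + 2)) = d + 2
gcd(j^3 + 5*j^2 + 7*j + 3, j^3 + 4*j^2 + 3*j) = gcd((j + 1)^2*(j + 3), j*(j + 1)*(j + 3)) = j^2 + 4*j + 3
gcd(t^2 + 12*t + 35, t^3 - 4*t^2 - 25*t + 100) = t + 5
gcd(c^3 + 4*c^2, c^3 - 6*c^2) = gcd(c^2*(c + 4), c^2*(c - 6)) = c^2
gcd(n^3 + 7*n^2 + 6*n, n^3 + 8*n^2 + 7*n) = n^2 + n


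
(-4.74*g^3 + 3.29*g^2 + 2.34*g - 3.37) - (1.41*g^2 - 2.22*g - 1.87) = -4.74*g^3 + 1.88*g^2 + 4.56*g - 1.5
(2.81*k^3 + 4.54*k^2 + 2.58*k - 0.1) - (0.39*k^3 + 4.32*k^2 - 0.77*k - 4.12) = 2.42*k^3 + 0.22*k^2 + 3.35*k + 4.02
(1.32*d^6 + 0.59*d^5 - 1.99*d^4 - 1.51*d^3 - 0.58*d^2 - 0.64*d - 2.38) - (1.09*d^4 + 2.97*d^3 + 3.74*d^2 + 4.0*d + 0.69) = 1.32*d^6 + 0.59*d^5 - 3.08*d^4 - 4.48*d^3 - 4.32*d^2 - 4.64*d - 3.07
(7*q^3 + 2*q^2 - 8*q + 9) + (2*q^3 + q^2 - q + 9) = 9*q^3 + 3*q^2 - 9*q + 18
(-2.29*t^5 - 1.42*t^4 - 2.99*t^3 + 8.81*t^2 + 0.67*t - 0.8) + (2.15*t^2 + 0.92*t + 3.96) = -2.29*t^5 - 1.42*t^4 - 2.99*t^3 + 10.96*t^2 + 1.59*t + 3.16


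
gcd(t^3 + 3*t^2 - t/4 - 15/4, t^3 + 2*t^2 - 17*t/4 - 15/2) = t^2 + 4*t + 15/4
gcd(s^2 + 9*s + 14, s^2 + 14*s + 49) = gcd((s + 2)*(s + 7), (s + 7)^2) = s + 7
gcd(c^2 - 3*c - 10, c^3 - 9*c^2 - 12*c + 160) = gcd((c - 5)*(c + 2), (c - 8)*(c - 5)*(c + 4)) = c - 5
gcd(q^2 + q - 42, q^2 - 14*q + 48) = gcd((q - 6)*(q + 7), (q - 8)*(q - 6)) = q - 6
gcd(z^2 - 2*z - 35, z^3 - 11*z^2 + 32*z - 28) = z - 7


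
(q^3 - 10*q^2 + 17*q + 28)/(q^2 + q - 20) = (q^2 - 6*q - 7)/(q + 5)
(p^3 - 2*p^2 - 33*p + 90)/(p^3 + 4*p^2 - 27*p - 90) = (p - 3)/(p + 3)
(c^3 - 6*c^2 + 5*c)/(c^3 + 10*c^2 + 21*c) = (c^2 - 6*c + 5)/(c^2 + 10*c + 21)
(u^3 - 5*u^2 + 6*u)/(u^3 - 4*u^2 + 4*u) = (u - 3)/(u - 2)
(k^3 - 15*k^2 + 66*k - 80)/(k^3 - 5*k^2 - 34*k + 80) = (k - 5)/(k + 5)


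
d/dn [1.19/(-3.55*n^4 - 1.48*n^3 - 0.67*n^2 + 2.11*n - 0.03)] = (16.898*n^3 + 5.2836*n^2 + 1.5946*n - 2.5109)/(3.55*n^4 + 1.48*n^3 + 0.67*n^2 - 2.11*n + 0.03)^2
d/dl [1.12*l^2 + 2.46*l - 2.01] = 2.24*l + 2.46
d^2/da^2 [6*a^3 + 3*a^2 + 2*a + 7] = 36*a + 6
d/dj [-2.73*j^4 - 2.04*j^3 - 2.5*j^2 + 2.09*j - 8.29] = -10.92*j^3 - 6.12*j^2 - 5.0*j + 2.09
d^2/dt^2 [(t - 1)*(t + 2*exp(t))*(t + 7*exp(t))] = 9*t^2*exp(t) + 56*t*exp(2*t) + 27*t*exp(t) + 6*t - 2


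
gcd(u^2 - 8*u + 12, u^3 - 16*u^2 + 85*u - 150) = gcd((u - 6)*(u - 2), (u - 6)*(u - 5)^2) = u - 6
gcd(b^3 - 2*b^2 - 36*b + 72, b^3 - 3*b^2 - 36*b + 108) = b^2 - 36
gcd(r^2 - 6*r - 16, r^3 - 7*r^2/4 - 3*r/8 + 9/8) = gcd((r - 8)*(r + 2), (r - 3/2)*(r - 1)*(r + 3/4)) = 1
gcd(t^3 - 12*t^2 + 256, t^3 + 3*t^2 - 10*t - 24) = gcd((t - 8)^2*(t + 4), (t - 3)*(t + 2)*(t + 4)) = t + 4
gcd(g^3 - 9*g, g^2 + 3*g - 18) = g - 3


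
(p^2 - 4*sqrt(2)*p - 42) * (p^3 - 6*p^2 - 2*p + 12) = p^5 - 6*p^4 - 4*sqrt(2)*p^4 - 44*p^3 + 24*sqrt(2)*p^3 + 8*sqrt(2)*p^2 + 264*p^2 - 48*sqrt(2)*p + 84*p - 504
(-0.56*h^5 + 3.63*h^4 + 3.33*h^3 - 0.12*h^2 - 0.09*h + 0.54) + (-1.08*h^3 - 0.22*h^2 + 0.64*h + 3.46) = -0.56*h^5 + 3.63*h^4 + 2.25*h^3 - 0.34*h^2 + 0.55*h + 4.0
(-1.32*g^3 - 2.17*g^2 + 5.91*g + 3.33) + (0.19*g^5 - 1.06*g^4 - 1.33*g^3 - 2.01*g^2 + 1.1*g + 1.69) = 0.19*g^5 - 1.06*g^4 - 2.65*g^3 - 4.18*g^2 + 7.01*g + 5.02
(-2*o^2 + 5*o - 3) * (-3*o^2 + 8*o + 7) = 6*o^4 - 31*o^3 + 35*o^2 + 11*o - 21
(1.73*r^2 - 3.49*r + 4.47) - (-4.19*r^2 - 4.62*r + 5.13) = 5.92*r^2 + 1.13*r - 0.66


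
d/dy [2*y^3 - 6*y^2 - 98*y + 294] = 6*y^2 - 12*y - 98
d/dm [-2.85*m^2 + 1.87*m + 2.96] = 1.87 - 5.7*m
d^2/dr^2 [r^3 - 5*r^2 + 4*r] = 6*r - 10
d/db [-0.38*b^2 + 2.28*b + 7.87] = 2.28 - 0.76*b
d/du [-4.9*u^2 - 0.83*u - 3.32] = -9.8*u - 0.83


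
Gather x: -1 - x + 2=1 - x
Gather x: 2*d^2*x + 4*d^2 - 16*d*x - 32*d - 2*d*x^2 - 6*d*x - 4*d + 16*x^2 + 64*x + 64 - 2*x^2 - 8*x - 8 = 4*d^2 - 36*d + x^2*(14 - 2*d) + x*(2*d^2 - 22*d + 56) + 56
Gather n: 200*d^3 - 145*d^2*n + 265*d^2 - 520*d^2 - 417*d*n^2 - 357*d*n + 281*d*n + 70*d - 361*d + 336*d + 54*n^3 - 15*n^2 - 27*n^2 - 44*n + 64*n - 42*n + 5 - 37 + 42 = 200*d^3 - 255*d^2 + 45*d + 54*n^3 + n^2*(-417*d - 42) + n*(-145*d^2 - 76*d - 22) + 10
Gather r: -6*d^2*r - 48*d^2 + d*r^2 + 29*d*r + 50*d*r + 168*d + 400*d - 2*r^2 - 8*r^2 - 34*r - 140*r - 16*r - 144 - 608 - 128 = -48*d^2 + 568*d + r^2*(d - 10) + r*(-6*d^2 + 79*d - 190) - 880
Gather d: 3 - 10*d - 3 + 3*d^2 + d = 3*d^2 - 9*d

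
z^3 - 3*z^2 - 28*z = z*(z - 7)*(z + 4)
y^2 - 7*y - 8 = (y - 8)*(y + 1)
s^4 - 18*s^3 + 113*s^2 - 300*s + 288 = (s - 8)*(s - 4)*(s - 3)^2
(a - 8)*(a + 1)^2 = a^3 - 6*a^2 - 15*a - 8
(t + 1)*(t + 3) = t^2 + 4*t + 3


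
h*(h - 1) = h^2 - h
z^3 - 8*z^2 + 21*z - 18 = (z - 3)^2*(z - 2)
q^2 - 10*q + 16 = (q - 8)*(q - 2)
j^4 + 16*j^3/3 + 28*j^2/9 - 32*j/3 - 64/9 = (j - 4/3)*(j + 2/3)*(j + 2)*(j + 4)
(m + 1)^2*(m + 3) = m^3 + 5*m^2 + 7*m + 3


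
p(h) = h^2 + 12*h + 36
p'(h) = 2*h + 12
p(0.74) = 45.43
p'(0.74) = 13.48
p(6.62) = 159.26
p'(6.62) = 25.24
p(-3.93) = 4.28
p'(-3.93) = 4.14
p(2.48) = 71.91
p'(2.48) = 16.96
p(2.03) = 64.48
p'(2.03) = 16.06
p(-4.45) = 2.40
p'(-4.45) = 3.10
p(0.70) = 44.89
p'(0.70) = 13.40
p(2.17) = 66.75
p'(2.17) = 16.34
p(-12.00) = 36.00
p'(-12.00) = -12.00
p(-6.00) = 0.00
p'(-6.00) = 0.00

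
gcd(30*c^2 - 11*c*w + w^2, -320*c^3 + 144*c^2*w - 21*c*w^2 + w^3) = -5*c + w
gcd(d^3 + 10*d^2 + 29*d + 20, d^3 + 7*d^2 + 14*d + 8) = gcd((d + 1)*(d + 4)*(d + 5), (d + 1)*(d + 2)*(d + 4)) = d^2 + 5*d + 4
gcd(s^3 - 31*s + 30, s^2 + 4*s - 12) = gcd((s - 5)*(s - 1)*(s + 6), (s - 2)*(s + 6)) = s + 6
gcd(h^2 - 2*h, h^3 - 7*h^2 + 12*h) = h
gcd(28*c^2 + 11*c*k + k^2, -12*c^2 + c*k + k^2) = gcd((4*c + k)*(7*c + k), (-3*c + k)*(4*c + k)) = 4*c + k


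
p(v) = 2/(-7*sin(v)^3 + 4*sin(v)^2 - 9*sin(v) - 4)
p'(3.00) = -0.60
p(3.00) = -0.38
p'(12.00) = 3.48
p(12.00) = 0.65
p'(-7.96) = -0.03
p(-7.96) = 0.13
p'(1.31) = 0.05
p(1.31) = -0.13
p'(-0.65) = 1.72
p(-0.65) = 0.45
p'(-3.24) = -0.71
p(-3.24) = -0.41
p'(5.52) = 0.85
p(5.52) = 0.31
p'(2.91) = -0.46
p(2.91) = -0.34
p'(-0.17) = 3.98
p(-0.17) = -0.86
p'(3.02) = -0.65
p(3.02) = -0.40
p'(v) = 2*(21*sin(v)^2*cos(v) - 8*sin(v)*cos(v) + 9*cos(v))/(-7*sin(v)^3 + 4*sin(v)^2 - 9*sin(v) - 4)^2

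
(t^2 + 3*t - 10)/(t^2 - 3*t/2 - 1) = 2*(t + 5)/(2*t + 1)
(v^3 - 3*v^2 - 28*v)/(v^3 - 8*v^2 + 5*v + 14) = v*(v + 4)/(v^2 - v - 2)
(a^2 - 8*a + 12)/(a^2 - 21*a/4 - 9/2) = 4*(a - 2)/(4*a + 3)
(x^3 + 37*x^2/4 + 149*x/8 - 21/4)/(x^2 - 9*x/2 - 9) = (-8*x^3 - 74*x^2 - 149*x + 42)/(4*(-2*x^2 + 9*x + 18))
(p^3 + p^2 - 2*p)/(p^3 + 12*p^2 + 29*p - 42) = p*(p + 2)/(p^2 + 13*p + 42)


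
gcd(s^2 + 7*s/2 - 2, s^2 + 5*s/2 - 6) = s + 4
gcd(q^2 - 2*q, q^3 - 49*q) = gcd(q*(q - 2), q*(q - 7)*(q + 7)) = q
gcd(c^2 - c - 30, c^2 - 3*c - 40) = c + 5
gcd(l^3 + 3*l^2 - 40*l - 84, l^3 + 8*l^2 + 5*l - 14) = l^2 + 9*l + 14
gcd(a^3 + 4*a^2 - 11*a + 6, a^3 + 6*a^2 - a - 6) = a^2 + 5*a - 6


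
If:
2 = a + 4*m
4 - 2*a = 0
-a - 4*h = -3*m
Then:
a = 2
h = -1/2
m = 0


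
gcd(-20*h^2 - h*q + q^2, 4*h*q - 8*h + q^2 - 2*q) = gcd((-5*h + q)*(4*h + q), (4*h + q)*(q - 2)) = 4*h + q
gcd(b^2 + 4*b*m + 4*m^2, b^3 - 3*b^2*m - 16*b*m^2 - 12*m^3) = b + 2*m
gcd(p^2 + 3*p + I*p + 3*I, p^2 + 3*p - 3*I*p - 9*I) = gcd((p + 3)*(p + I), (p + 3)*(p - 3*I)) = p + 3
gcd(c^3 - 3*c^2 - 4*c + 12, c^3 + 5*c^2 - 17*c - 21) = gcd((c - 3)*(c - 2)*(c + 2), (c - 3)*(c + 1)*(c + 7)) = c - 3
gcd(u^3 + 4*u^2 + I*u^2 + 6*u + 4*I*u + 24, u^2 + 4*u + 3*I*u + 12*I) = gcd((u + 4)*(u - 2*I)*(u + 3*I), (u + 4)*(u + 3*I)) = u^2 + u*(4 + 3*I) + 12*I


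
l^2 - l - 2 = (l - 2)*(l + 1)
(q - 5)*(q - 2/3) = q^2 - 17*q/3 + 10/3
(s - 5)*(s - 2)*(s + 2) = s^3 - 5*s^2 - 4*s + 20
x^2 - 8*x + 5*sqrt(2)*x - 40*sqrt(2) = (x - 8)*(x + 5*sqrt(2))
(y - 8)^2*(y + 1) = y^3 - 15*y^2 + 48*y + 64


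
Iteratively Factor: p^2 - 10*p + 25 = (p - 5)*(p - 5)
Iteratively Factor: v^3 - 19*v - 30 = (v + 3)*(v^2 - 3*v - 10) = (v - 5)*(v + 3)*(v + 2)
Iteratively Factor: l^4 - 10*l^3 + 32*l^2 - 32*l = (l - 4)*(l^3 - 6*l^2 + 8*l) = (l - 4)*(l - 2)*(l^2 - 4*l) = l*(l - 4)*(l - 2)*(l - 4)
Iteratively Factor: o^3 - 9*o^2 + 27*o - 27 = (o - 3)*(o^2 - 6*o + 9) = (o - 3)^2*(o - 3)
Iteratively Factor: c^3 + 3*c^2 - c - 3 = (c - 1)*(c^2 + 4*c + 3) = (c - 1)*(c + 3)*(c + 1)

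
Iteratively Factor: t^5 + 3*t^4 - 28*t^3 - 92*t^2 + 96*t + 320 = (t + 4)*(t^4 - t^3 - 24*t^2 + 4*t + 80) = (t - 5)*(t + 4)*(t^3 + 4*t^2 - 4*t - 16) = (t - 5)*(t + 2)*(t + 4)*(t^2 + 2*t - 8) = (t - 5)*(t + 2)*(t + 4)^2*(t - 2)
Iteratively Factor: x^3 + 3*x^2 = (x)*(x^2 + 3*x) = x*(x + 3)*(x)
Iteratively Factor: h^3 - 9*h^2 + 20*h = (h - 5)*(h^2 - 4*h) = (h - 5)*(h - 4)*(h)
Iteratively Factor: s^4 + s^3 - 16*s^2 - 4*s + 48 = (s - 2)*(s^3 + 3*s^2 - 10*s - 24) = (s - 3)*(s - 2)*(s^2 + 6*s + 8) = (s - 3)*(s - 2)*(s + 4)*(s + 2)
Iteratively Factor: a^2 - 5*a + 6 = (a - 2)*(a - 3)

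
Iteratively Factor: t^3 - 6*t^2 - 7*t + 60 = (t + 3)*(t^2 - 9*t + 20) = (t - 4)*(t + 3)*(t - 5)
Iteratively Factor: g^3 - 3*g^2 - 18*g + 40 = (g - 5)*(g^2 + 2*g - 8) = (g - 5)*(g - 2)*(g + 4)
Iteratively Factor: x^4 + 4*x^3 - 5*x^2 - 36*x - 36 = (x + 3)*(x^3 + x^2 - 8*x - 12) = (x - 3)*(x + 3)*(x^2 + 4*x + 4) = (x - 3)*(x + 2)*(x + 3)*(x + 2)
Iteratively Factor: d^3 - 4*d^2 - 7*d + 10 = (d + 2)*(d^2 - 6*d + 5) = (d - 1)*(d + 2)*(d - 5)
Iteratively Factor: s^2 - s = (s - 1)*(s)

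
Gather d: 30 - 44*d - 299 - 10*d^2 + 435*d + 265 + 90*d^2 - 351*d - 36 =80*d^2 + 40*d - 40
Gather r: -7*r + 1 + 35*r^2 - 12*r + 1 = 35*r^2 - 19*r + 2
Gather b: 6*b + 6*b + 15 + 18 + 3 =12*b + 36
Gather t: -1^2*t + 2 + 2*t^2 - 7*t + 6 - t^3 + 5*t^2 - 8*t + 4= -t^3 + 7*t^2 - 16*t + 12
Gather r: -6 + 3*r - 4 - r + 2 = 2*r - 8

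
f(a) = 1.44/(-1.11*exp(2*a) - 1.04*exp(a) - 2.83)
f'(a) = 1.44*(2.22*exp(2*a) + 1.04*exp(a))/(-1.11*exp(2*a) - 1.04*exp(a) - 2.83)^2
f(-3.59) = -0.50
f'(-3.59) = 0.01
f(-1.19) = -0.44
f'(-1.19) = 0.07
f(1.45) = -0.05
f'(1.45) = 0.09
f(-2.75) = -0.50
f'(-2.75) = 0.01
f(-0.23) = -0.33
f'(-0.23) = 0.17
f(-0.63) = -0.39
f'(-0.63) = 0.12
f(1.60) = -0.04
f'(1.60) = 0.07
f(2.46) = -0.01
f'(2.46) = 0.02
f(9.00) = 0.00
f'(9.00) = 0.00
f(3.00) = 0.00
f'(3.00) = 0.01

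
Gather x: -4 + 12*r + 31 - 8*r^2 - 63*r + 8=-8*r^2 - 51*r + 35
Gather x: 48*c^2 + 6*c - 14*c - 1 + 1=48*c^2 - 8*c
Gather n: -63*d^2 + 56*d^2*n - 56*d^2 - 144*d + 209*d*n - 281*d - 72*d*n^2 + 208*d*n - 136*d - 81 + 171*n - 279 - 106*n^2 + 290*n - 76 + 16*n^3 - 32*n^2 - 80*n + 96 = -119*d^2 - 561*d + 16*n^3 + n^2*(-72*d - 138) + n*(56*d^2 + 417*d + 381) - 340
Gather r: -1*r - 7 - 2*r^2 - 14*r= -2*r^2 - 15*r - 7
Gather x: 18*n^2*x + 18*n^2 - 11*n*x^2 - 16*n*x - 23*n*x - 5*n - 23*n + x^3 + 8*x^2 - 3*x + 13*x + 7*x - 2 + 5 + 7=18*n^2 - 28*n + x^3 + x^2*(8 - 11*n) + x*(18*n^2 - 39*n + 17) + 10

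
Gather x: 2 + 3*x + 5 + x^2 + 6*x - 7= x^2 + 9*x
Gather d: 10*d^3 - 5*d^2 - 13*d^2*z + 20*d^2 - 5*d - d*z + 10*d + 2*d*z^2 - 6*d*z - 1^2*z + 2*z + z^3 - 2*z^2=10*d^3 + d^2*(15 - 13*z) + d*(2*z^2 - 7*z + 5) + z^3 - 2*z^2 + z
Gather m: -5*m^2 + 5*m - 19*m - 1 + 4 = -5*m^2 - 14*m + 3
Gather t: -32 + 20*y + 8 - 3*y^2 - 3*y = -3*y^2 + 17*y - 24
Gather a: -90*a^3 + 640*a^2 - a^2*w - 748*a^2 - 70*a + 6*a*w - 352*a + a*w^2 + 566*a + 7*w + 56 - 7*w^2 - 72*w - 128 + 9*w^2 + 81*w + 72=-90*a^3 + a^2*(-w - 108) + a*(w^2 + 6*w + 144) + 2*w^2 + 16*w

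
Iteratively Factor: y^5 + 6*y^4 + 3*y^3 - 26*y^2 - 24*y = (y)*(y^4 + 6*y^3 + 3*y^2 - 26*y - 24) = y*(y - 2)*(y^3 + 8*y^2 + 19*y + 12) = y*(y - 2)*(y + 3)*(y^2 + 5*y + 4) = y*(y - 2)*(y + 1)*(y + 3)*(y + 4)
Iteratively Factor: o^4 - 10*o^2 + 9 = (o + 3)*(o^3 - 3*o^2 - o + 3) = (o - 1)*(o + 3)*(o^2 - 2*o - 3) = (o - 3)*(o - 1)*(o + 3)*(o + 1)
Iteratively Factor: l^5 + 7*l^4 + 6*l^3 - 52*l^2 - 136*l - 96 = (l + 2)*(l^4 + 5*l^3 - 4*l^2 - 44*l - 48) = (l + 2)^2*(l^3 + 3*l^2 - 10*l - 24) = (l - 3)*(l + 2)^2*(l^2 + 6*l + 8) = (l - 3)*(l + 2)^3*(l + 4)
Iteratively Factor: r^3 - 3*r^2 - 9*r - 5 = (r - 5)*(r^2 + 2*r + 1) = (r - 5)*(r + 1)*(r + 1)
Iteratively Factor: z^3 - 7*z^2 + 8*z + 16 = (z - 4)*(z^2 - 3*z - 4) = (z - 4)^2*(z + 1)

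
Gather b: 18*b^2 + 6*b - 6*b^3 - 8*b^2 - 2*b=-6*b^3 + 10*b^2 + 4*b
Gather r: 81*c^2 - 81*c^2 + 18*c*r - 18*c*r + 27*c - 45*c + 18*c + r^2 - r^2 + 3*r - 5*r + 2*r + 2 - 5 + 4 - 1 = 0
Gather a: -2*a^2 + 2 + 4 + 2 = 8 - 2*a^2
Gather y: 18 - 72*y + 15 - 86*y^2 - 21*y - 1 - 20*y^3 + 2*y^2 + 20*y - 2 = -20*y^3 - 84*y^2 - 73*y + 30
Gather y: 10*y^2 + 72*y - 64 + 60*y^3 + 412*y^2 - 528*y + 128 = 60*y^3 + 422*y^2 - 456*y + 64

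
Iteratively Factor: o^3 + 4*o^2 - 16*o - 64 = (o + 4)*(o^2 - 16) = (o - 4)*(o + 4)*(o + 4)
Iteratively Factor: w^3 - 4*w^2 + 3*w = (w)*(w^2 - 4*w + 3) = w*(w - 1)*(w - 3)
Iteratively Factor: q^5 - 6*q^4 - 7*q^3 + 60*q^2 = (q + 3)*(q^4 - 9*q^3 + 20*q^2) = q*(q + 3)*(q^3 - 9*q^2 + 20*q) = q*(q - 4)*(q + 3)*(q^2 - 5*q) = q*(q - 5)*(q - 4)*(q + 3)*(q)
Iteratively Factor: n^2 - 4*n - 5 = (n - 5)*(n + 1)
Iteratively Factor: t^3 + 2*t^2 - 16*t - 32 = (t + 4)*(t^2 - 2*t - 8) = (t + 2)*(t + 4)*(t - 4)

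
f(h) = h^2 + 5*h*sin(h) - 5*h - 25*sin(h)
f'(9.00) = -3.16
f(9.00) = 44.24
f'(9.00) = -3.16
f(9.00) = 44.24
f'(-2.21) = 8.07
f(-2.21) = 44.87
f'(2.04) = 10.23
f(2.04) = -19.24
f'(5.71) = 6.69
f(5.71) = 2.13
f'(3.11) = 10.82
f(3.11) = -6.18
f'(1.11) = -6.95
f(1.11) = -21.74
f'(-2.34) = 12.25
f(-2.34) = 43.54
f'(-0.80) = -30.39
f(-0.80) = 25.44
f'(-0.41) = -32.62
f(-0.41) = 13.00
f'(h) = 5*h*cos(h) + 2*h + 5*sin(h) - 25*cos(h) - 5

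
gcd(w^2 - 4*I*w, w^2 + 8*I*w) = w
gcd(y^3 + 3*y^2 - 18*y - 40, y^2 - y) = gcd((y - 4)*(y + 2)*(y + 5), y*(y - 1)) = 1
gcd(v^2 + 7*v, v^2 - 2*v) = v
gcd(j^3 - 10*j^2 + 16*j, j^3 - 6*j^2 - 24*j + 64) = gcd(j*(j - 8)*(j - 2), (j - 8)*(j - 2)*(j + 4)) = j^2 - 10*j + 16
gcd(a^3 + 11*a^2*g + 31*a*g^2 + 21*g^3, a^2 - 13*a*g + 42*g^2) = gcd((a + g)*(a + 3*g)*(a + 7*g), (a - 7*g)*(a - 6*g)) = 1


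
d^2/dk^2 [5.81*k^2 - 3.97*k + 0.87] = 11.6200000000000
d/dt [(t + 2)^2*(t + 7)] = (t + 2)*(3*t + 16)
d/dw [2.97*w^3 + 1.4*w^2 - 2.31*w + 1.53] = 8.91*w^2 + 2.8*w - 2.31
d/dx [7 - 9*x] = -9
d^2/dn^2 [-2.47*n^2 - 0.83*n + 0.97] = -4.94000000000000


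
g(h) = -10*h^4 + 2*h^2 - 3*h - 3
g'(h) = -40*h^3 + 4*h - 3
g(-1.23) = -19.17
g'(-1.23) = 66.51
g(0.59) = -5.29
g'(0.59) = -8.86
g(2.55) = -420.47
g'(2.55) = -656.06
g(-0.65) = -1.99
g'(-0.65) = 5.38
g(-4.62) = -4502.29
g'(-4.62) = 3922.97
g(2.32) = -288.90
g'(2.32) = -493.21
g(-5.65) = -10112.67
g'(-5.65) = 7188.88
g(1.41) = -42.78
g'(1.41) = -109.49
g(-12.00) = -207039.00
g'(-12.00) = 69069.00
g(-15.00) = -505758.00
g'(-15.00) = 134937.00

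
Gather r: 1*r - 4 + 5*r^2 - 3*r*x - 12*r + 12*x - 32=5*r^2 + r*(-3*x - 11) + 12*x - 36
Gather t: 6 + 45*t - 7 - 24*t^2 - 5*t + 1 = -24*t^2 + 40*t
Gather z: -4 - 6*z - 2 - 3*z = -9*z - 6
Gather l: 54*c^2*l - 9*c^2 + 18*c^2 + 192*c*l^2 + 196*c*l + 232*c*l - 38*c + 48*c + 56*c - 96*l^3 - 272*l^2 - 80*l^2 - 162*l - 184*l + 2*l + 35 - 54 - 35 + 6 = 9*c^2 + 66*c - 96*l^3 + l^2*(192*c - 352) + l*(54*c^2 + 428*c - 344) - 48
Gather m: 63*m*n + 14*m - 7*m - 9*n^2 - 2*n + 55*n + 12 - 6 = m*(63*n + 7) - 9*n^2 + 53*n + 6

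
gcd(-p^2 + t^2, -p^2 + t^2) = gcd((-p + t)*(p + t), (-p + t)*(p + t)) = p^2 - t^2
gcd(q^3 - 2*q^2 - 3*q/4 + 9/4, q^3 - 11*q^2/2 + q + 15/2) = q^2 - q/2 - 3/2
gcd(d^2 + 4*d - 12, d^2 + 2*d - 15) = 1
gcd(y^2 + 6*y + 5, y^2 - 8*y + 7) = 1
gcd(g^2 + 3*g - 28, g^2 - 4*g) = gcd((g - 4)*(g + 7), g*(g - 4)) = g - 4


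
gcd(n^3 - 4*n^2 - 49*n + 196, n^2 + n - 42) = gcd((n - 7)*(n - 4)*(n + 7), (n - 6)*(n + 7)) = n + 7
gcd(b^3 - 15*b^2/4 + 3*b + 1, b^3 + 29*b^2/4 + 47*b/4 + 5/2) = b + 1/4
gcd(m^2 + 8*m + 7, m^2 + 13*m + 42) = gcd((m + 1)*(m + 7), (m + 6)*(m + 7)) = m + 7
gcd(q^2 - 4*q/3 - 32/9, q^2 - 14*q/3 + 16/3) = q - 8/3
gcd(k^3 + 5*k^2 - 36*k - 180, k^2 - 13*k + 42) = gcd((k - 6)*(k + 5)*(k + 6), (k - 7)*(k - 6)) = k - 6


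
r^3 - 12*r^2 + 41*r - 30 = (r - 6)*(r - 5)*(r - 1)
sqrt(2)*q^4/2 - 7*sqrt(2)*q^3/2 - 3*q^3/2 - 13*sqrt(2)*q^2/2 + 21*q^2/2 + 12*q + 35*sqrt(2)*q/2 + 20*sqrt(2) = (q - 8)*(q - 5*sqrt(2)/2)*(q + sqrt(2))*(sqrt(2)*q/2 + sqrt(2)/2)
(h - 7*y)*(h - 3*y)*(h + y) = h^3 - 9*h^2*y + 11*h*y^2 + 21*y^3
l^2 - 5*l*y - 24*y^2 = (l - 8*y)*(l + 3*y)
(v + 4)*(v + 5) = v^2 + 9*v + 20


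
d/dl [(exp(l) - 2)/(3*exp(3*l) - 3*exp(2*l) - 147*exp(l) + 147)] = ((exp(l) - 2)*(-3*exp(2*l) + 2*exp(l) + 49) + exp(3*l) - exp(2*l) - 49*exp(l) + 49)*exp(l)/(3*(exp(3*l) - exp(2*l) - 49*exp(l) + 49)^2)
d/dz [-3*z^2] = -6*z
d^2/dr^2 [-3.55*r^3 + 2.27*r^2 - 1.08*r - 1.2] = 4.54 - 21.3*r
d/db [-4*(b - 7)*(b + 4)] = 12 - 8*b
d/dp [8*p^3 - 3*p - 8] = 24*p^2 - 3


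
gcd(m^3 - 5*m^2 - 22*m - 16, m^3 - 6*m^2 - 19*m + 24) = m - 8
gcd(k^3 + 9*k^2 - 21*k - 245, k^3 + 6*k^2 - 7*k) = k + 7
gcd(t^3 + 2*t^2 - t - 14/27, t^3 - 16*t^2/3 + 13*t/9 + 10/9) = t^2 - t/3 - 2/9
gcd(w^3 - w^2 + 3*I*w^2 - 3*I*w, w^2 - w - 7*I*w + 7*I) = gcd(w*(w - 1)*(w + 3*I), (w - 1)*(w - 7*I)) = w - 1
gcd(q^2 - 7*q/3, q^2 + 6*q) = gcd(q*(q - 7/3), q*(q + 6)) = q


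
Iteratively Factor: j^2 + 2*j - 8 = (j + 4)*(j - 2)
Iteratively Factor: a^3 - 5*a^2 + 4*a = (a - 1)*(a^2 - 4*a) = a*(a - 1)*(a - 4)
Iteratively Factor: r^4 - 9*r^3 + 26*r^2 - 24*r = (r - 4)*(r^3 - 5*r^2 + 6*r) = (r - 4)*(r - 3)*(r^2 - 2*r) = (r - 4)*(r - 3)*(r - 2)*(r)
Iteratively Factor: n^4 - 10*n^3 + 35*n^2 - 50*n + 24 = (n - 2)*(n^3 - 8*n^2 + 19*n - 12) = (n - 4)*(n - 2)*(n^2 - 4*n + 3) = (n - 4)*(n - 2)*(n - 1)*(n - 3)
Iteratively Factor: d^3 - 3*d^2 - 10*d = (d - 5)*(d^2 + 2*d) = d*(d - 5)*(d + 2)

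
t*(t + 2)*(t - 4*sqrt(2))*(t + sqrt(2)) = t^4 - 3*sqrt(2)*t^3 + 2*t^3 - 6*sqrt(2)*t^2 - 8*t^2 - 16*t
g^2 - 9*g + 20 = (g - 5)*(g - 4)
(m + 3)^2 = m^2 + 6*m + 9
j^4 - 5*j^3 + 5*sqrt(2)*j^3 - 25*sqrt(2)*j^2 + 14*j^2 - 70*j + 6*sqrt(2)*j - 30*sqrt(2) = (j - 5)*(j + sqrt(2))^2*(j + 3*sqrt(2))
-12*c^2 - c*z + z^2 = (-4*c + z)*(3*c + z)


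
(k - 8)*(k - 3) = k^2 - 11*k + 24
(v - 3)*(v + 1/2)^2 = v^3 - 2*v^2 - 11*v/4 - 3/4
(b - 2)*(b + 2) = b^2 - 4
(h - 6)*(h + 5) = h^2 - h - 30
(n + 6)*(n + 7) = n^2 + 13*n + 42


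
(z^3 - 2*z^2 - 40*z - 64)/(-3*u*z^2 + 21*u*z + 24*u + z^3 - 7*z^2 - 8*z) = (z^2 + 6*z + 8)/(-3*u*z - 3*u + z^2 + z)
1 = 1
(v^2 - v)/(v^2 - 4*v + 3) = v/(v - 3)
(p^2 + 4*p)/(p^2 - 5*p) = (p + 4)/(p - 5)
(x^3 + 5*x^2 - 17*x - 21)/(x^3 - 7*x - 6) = (x + 7)/(x + 2)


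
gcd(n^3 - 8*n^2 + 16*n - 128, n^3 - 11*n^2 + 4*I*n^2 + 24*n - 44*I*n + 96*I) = n^2 + n*(-8 + 4*I) - 32*I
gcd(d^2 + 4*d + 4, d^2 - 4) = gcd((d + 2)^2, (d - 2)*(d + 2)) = d + 2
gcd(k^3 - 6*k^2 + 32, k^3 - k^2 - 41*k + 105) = 1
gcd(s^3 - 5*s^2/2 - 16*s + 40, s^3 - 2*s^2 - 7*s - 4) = s - 4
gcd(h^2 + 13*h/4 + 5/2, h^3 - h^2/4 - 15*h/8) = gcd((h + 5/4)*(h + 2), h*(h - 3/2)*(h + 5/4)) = h + 5/4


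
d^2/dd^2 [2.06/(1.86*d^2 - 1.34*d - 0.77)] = (14.253552*d^2 - 10.268688*d - 2.06*(3.72*d - 1.34)*(7.44*d - 2.68) - 5.900664)/(-1.86*d^2 + 1.34*d + 0.77)^3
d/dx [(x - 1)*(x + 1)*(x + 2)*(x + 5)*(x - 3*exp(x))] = -3*x^4*exp(x) + 5*x^4 - 33*x^3*exp(x) + 28*x^3 - 90*x^2*exp(x) + 27*x^2 - 33*x*exp(x) - 14*x + 51*exp(x) - 10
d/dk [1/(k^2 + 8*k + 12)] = 2*(-k - 4)/(k^2 + 8*k + 12)^2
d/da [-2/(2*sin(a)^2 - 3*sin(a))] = 2*(4*sin(a) - 3)*cos(a)/((2*sin(a) - 3)^2*sin(a)^2)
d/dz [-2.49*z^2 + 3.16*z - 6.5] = 3.16 - 4.98*z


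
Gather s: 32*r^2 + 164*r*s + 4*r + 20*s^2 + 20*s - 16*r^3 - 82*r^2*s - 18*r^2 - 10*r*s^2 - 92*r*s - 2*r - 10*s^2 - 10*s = -16*r^3 + 14*r^2 + 2*r + s^2*(10 - 10*r) + s*(-82*r^2 + 72*r + 10)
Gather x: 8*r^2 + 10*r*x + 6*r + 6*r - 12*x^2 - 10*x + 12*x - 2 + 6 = 8*r^2 + 12*r - 12*x^2 + x*(10*r + 2) + 4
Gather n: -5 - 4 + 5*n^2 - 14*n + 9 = 5*n^2 - 14*n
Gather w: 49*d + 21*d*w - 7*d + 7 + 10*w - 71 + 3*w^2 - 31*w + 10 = 42*d + 3*w^2 + w*(21*d - 21) - 54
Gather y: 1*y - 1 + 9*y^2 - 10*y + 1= 9*y^2 - 9*y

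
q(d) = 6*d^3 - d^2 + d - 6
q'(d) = 18*d^2 - 2*d + 1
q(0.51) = -4.95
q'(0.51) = 4.66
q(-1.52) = -30.90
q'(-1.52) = 45.63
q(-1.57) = -33.25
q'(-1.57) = 48.51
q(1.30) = 6.79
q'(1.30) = 28.82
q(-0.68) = -9.03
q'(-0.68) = 10.68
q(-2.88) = -160.50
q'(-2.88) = 156.06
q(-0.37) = -6.81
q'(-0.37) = 4.20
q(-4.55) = -596.43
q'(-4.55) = 382.74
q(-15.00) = -20496.00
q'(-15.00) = 4081.00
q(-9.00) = -4470.00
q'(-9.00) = 1477.00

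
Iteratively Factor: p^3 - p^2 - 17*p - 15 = (p + 1)*(p^2 - 2*p - 15) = (p - 5)*(p + 1)*(p + 3)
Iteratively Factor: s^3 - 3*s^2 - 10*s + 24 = (s - 2)*(s^2 - s - 12) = (s - 4)*(s - 2)*(s + 3)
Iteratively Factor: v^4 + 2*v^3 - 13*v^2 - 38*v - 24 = (v - 4)*(v^3 + 6*v^2 + 11*v + 6) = (v - 4)*(v + 1)*(v^2 + 5*v + 6) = (v - 4)*(v + 1)*(v + 2)*(v + 3)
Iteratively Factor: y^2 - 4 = (y - 2)*(y + 2)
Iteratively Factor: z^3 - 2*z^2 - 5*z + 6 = (z - 1)*(z^2 - z - 6) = (z - 1)*(z + 2)*(z - 3)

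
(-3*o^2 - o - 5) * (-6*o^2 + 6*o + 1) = 18*o^4 - 12*o^3 + 21*o^2 - 31*o - 5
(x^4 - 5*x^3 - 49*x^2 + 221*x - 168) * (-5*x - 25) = -5*x^5 + 370*x^3 + 120*x^2 - 4685*x + 4200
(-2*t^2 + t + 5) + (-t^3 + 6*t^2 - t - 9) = -t^3 + 4*t^2 - 4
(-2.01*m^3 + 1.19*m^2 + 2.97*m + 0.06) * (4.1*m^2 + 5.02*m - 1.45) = -8.241*m^5 - 5.2112*m^4 + 21.0653*m^3 + 13.4299*m^2 - 4.0053*m - 0.087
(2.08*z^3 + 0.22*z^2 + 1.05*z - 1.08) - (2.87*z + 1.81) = 2.08*z^3 + 0.22*z^2 - 1.82*z - 2.89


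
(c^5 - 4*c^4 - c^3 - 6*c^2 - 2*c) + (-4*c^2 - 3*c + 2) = c^5 - 4*c^4 - c^3 - 10*c^2 - 5*c + 2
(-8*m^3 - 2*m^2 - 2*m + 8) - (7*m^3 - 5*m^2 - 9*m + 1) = -15*m^3 + 3*m^2 + 7*m + 7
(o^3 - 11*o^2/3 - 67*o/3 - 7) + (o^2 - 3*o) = o^3 - 8*o^2/3 - 76*o/3 - 7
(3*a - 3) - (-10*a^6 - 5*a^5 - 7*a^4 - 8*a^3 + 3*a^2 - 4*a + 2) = 10*a^6 + 5*a^5 + 7*a^4 + 8*a^3 - 3*a^2 + 7*a - 5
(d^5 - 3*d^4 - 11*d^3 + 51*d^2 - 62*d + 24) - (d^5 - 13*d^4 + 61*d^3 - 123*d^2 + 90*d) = 10*d^4 - 72*d^3 + 174*d^2 - 152*d + 24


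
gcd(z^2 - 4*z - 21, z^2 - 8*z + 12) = 1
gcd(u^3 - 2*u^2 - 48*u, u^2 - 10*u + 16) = u - 8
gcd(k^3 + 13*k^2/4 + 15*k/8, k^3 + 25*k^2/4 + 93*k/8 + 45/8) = k^2 + 13*k/4 + 15/8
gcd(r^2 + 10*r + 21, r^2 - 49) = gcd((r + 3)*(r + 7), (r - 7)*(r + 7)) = r + 7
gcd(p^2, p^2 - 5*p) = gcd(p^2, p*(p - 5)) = p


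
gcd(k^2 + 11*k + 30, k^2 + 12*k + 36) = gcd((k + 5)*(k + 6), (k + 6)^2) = k + 6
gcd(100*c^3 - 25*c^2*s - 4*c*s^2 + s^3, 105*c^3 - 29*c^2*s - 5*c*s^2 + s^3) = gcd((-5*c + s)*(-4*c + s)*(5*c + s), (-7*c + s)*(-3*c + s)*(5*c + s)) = 5*c + s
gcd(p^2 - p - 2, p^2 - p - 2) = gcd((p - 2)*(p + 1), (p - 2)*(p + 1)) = p^2 - p - 2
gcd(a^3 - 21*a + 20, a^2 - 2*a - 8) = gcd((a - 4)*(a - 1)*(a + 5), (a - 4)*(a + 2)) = a - 4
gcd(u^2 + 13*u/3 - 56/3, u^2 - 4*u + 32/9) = u - 8/3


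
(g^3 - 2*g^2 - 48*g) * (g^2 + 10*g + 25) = g^5 + 8*g^4 - 43*g^3 - 530*g^2 - 1200*g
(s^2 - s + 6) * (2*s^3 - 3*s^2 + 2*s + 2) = 2*s^5 - 5*s^4 + 17*s^3 - 18*s^2 + 10*s + 12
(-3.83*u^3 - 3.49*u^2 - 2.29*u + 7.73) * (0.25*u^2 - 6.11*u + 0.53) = -0.9575*u^5 + 22.5288*u^4 + 18.7215*u^3 + 14.0747*u^2 - 48.444*u + 4.0969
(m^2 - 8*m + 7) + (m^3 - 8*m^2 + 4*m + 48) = m^3 - 7*m^2 - 4*m + 55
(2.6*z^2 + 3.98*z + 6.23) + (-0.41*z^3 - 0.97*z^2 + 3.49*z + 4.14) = -0.41*z^3 + 1.63*z^2 + 7.47*z + 10.37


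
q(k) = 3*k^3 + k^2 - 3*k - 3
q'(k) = 9*k^2 + 2*k - 3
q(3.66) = 146.50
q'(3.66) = 124.88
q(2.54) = 44.99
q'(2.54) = 60.14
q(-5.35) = -417.72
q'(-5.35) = 243.90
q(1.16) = -0.45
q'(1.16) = 11.43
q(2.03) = 20.13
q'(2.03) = 38.15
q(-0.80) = -1.50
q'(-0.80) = 1.16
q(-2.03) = -17.89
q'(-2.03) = 30.03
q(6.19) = 728.28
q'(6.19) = 354.22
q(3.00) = 78.00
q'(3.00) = 84.00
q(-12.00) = -5007.00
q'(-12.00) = 1269.00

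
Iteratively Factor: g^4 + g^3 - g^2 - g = (g)*(g^3 + g^2 - g - 1) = g*(g + 1)*(g^2 - 1) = g*(g + 1)^2*(g - 1)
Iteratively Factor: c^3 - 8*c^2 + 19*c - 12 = (c - 1)*(c^2 - 7*c + 12) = (c - 4)*(c - 1)*(c - 3)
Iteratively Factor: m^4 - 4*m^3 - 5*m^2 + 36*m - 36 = (m - 2)*(m^3 - 2*m^2 - 9*m + 18) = (m - 3)*(m - 2)*(m^2 + m - 6) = (m - 3)*(m - 2)*(m + 3)*(m - 2)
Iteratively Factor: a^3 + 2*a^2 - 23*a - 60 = (a - 5)*(a^2 + 7*a + 12) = (a - 5)*(a + 3)*(a + 4)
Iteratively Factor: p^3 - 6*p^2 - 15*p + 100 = (p - 5)*(p^2 - p - 20) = (p - 5)^2*(p + 4)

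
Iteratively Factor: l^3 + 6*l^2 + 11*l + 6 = (l + 1)*(l^2 + 5*l + 6) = (l + 1)*(l + 2)*(l + 3)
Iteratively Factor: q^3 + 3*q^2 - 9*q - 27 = (q + 3)*(q^2 - 9) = (q + 3)^2*(q - 3)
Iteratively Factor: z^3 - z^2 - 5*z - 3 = (z - 3)*(z^2 + 2*z + 1) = (z - 3)*(z + 1)*(z + 1)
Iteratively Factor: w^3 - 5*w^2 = (w - 5)*(w^2) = w*(w - 5)*(w)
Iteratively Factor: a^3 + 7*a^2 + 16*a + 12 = (a + 3)*(a^2 + 4*a + 4) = (a + 2)*(a + 3)*(a + 2)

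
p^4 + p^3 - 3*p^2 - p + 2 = (p - 1)^2*(p + 1)*(p + 2)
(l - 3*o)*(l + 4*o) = l^2 + l*o - 12*o^2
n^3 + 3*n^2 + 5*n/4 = n*(n + 1/2)*(n + 5/2)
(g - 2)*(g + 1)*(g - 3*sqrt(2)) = g^3 - 3*sqrt(2)*g^2 - g^2 - 2*g + 3*sqrt(2)*g + 6*sqrt(2)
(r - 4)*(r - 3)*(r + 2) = r^3 - 5*r^2 - 2*r + 24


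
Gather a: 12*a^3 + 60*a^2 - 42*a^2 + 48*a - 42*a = 12*a^3 + 18*a^2 + 6*a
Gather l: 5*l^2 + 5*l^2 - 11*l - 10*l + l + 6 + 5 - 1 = 10*l^2 - 20*l + 10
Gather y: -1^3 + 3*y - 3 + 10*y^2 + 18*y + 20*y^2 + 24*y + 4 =30*y^2 + 45*y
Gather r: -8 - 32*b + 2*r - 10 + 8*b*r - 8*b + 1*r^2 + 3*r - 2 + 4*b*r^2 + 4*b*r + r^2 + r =-40*b + r^2*(4*b + 2) + r*(12*b + 6) - 20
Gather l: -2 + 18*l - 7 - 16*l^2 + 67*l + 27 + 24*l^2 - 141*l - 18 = 8*l^2 - 56*l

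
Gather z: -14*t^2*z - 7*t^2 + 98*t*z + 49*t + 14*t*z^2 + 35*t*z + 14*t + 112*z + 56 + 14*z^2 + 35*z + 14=-7*t^2 + 63*t + z^2*(14*t + 14) + z*(-14*t^2 + 133*t + 147) + 70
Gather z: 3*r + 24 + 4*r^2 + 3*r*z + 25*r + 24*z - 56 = 4*r^2 + 28*r + z*(3*r + 24) - 32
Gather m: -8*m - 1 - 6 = -8*m - 7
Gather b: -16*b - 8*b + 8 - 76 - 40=-24*b - 108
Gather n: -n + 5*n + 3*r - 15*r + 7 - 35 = 4*n - 12*r - 28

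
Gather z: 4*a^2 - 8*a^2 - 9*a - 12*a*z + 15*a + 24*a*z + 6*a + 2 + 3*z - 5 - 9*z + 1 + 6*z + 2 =-4*a^2 + 12*a*z + 12*a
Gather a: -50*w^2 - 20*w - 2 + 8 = -50*w^2 - 20*w + 6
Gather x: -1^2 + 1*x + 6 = x + 5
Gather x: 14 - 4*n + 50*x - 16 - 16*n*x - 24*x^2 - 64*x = -4*n - 24*x^2 + x*(-16*n - 14) - 2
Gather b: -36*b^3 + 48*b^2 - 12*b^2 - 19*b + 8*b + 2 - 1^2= -36*b^3 + 36*b^2 - 11*b + 1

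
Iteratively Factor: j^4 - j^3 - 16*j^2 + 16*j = (j)*(j^3 - j^2 - 16*j + 16) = j*(j + 4)*(j^2 - 5*j + 4) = j*(j - 4)*(j + 4)*(j - 1)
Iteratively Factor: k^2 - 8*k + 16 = (k - 4)*(k - 4)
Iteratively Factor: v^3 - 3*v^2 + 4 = (v - 2)*(v^2 - v - 2) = (v - 2)*(v + 1)*(v - 2)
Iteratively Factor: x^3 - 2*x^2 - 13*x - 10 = (x - 5)*(x^2 + 3*x + 2) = (x - 5)*(x + 2)*(x + 1)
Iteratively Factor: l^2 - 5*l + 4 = (l - 1)*(l - 4)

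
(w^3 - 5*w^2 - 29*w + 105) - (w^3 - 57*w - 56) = -5*w^2 + 28*w + 161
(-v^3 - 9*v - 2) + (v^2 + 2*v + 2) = -v^3 + v^2 - 7*v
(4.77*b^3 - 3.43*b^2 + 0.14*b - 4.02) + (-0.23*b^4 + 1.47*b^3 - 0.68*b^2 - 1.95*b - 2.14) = -0.23*b^4 + 6.24*b^3 - 4.11*b^2 - 1.81*b - 6.16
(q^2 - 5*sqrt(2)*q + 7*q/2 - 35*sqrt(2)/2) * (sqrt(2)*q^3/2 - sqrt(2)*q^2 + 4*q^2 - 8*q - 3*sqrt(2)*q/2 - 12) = sqrt(2)*q^5/2 - q^4 + 3*sqrt(2)*q^4/4 - 25*sqrt(2)*q^3 - 3*q^3/2 - 141*sqrt(2)*q^2/4 + 10*q^2 + 21*q/2 + 200*sqrt(2)*q + 210*sqrt(2)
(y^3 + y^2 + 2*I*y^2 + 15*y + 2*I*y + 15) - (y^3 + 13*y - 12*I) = y^2 + 2*I*y^2 + 2*y + 2*I*y + 15 + 12*I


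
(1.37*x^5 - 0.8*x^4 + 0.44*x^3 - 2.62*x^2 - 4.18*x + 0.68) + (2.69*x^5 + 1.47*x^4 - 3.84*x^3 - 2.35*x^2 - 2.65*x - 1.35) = 4.06*x^5 + 0.67*x^4 - 3.4*x^3 - 4.97*x^2 - 6.83*x - 0.67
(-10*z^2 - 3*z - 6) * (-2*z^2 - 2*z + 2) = 20*z^4 + 26*z^3 - 2*z^2 + 6*z - 12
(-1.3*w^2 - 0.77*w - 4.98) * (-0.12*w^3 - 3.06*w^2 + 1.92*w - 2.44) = 0.156*w^5 + 4.0704*w^4 + 0.4578*w^3 + 16.9324*w^2 - 7.6828*w + 12.1512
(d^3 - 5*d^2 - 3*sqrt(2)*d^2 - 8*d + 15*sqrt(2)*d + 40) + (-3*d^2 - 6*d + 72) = d^3 - 8*d^2 - 3*sqrt(2)*d^2 - 14*d + 15*sqrt(2)*d + 112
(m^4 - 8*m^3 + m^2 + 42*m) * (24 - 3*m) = -3*m^5 + 48*m^4 - 195*m^3 - 102*m^2 + 1008*m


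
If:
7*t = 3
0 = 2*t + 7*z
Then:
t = 3/7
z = -6/49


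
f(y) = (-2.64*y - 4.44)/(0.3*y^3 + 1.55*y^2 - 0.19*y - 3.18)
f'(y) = (-2.64*y - 4.44)*(-0.9*y^2 - 3.1*y + 0.19)/(0.3*y^3 + 1.55*y^2 - 0.19*y - 3.18)^2 - 2.64/(0.3*y^3 + 1.55*y^2 - 0.19*y - 3.18)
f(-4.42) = 3.55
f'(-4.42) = -7.73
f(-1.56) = 1.28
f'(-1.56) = -4.00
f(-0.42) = 1.17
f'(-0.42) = 0.38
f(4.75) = -0.27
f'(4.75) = 0.11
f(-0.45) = 1.16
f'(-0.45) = 0.36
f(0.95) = 4.08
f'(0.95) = 10.08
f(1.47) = -9.87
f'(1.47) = 70.76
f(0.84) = 3.22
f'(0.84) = 6.02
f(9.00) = -0.08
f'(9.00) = 0.02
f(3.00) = -0.68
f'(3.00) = 0.49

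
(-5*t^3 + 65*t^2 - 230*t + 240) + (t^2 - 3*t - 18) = -5*t^3 + 66*t^2 - 233*t + 222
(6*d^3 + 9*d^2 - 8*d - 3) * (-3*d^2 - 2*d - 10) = -18*d^5 - 39*d^4 - 54*d^3 - 65*d^2 + 86*d + 30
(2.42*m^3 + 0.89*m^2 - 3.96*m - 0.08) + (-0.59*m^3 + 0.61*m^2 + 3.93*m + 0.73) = 1.83*m^3 + 1.5*m^2 - 0.0299999999999998*m + 0.65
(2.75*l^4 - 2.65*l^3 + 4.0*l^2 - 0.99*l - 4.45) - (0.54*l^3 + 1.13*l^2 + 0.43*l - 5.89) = 2.75*l^4 - 3.19*l^3 + 2.87*l^2 - 1.42*l + 1.44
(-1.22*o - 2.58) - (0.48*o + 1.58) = -1.7*o - 4.16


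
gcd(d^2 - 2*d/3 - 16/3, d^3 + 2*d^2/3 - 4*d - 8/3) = d + 2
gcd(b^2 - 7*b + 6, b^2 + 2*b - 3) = b - 1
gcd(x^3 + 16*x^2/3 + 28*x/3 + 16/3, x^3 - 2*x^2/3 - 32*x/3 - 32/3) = x^2 + 10*x/3 + 8/3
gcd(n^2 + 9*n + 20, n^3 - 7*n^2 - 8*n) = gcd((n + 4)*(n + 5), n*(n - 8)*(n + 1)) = 1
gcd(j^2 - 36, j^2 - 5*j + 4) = 1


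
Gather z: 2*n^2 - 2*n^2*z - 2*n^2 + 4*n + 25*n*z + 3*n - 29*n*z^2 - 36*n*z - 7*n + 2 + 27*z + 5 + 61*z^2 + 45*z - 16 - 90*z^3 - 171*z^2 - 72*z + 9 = -90*z^3 + z^2*(-29*n - 110) + z*(-2*n^2 - 11*n)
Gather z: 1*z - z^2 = -z^2 + z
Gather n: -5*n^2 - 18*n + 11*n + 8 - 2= -5*n^2 - 7*n + 6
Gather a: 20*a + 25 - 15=20*a + 10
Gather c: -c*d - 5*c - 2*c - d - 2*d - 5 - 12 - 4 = c*(-d - 7) - 3*d - 21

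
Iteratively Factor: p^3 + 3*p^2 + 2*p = (p)*(p^2 + 3*p + 2) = p*(p + 2)*(p + 1)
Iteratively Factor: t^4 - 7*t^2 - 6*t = (t + 1)*(t^3 - t^2 - 6*t) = t*(t + 1)*(t^2 - t - 6) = t*(t - 3)*(t + 1)*(t + 2)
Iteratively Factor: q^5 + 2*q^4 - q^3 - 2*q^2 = (q)*(q^4 + 2*q^3 - q^2 - 2*q) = q*(q - 1)*(q^3 + 3*q^2 + 2*q) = q^2*(q - 1)*(q^2 + 3*q + 2) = q^2*(q - 1)*(q + 2)*(q + 1)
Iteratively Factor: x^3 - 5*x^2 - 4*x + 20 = (x - 5)*(x^2 - 4) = (x - 5)*(x + 2)*(x - 2)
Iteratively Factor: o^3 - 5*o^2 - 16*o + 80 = (o + 4)*(o^2 - 9*o + 20) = (o - 5)*(o + 4)*(o - 4)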